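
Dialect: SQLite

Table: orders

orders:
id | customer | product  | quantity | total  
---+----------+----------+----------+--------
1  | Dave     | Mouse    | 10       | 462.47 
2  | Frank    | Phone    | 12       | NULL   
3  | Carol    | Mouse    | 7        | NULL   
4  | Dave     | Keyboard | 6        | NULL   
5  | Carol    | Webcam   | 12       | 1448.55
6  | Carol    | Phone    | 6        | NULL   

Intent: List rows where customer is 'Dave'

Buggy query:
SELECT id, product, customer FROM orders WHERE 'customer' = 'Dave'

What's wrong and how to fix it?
Bug: Single quotes denote string literals in SQL; the column name is being compared as a constant string

Fix: Remove the quotes around the column name (or use double quotes for an identifier)

Corrected query:
SELECT id, product, customer FROM orders WHERE customer = 'Dave'

Result:
id | product  | customer
---+----------+---------
1  | Mouse    | Dave    
4  | Keyboard | Dave    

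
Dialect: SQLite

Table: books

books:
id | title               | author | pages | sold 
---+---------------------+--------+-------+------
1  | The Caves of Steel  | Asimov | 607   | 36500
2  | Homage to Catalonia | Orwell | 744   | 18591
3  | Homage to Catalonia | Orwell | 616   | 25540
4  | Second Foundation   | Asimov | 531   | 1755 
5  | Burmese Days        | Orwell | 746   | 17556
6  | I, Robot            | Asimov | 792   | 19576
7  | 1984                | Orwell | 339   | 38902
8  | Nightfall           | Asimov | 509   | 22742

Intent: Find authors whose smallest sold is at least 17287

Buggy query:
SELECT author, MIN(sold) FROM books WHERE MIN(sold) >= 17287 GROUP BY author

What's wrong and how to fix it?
Bug: Aggregates like MIN are computed per group after WHERE runs

Fix: Replace WHERE with HAVING after the GROUP BY

Corrected query:
SELECT author, MIN(sold) FROM books GROUP BY author HAVING MIN(sold) >= 17287

Result:
author | MIN(sold)
-------+----------
Orwell | 17556    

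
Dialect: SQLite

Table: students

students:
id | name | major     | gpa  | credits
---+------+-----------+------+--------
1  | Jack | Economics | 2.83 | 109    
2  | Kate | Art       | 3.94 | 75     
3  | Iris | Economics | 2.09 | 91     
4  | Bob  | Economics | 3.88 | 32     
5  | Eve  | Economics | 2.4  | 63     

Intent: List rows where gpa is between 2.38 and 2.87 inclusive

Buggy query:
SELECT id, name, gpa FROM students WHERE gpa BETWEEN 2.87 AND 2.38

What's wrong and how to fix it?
Bug: The bounds are reversed; BETWEEN a AND b requires a <= b to match anything

Fix: Swap the bounds so the smaller value comes first

Corrected query:
SELECT id, name, gpa FROM students WHERE gpa BETWEEN 2.38 AND 2.87

Result:
id | name | gpa 
---+------+-----
1  | Jack | 2.83
5  | Eve  | 2.4 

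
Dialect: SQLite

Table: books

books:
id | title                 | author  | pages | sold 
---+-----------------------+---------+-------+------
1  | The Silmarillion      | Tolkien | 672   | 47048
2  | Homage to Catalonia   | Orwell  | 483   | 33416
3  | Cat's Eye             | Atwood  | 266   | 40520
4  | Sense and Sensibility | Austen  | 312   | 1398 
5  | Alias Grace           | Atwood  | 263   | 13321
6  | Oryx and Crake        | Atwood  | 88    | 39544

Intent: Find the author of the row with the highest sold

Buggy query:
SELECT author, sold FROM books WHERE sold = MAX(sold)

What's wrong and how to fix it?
Bug: WHERE is evaluated per row; an aggregate over the whole table isn't defined there

Fix: Wrap MAX in a scalar subquery so WHERE compares against a single value

Corrected query:
SELECT author, sold FROM books WHERE sold = (SELECT MAX(sold) FROM books)

Result:
author  | sold 
--------+------
Tolkien | 47048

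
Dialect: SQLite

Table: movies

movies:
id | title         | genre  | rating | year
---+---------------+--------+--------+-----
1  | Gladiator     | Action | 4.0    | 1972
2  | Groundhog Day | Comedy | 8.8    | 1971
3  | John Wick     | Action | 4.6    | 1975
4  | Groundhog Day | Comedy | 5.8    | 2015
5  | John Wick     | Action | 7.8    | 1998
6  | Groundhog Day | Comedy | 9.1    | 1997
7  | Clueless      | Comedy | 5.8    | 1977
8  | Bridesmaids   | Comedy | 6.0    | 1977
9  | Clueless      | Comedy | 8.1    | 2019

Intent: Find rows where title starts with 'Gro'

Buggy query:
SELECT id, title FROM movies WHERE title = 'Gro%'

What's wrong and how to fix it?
Bug: Wildcards only work with LIKE; '=' treats '%' as a literal character

Fix: Use LIKE for wildcard pattern matching

Corrected query:
SELECT id, title FROM movies WHERE title LIKE 'Gro%'

Result:
id | title        
---+--------------
2  | Groundhog Day
4  | Groundhog Day
6  | Groundhog Day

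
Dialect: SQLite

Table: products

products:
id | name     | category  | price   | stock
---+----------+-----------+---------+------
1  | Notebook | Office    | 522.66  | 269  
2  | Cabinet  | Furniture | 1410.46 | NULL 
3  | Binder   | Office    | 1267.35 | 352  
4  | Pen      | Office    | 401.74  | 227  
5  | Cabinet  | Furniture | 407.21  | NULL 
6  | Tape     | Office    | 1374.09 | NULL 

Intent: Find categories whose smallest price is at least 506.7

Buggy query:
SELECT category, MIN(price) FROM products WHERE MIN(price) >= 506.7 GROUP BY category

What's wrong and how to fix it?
Bug: Aggregates like MIN are computed per group after WHERE runs

Fix: Use HAVING for the per-group MIN condition

Corrected query:
SELECT category, MIN(price) FROM products GROUP BY category HAVING MIN(price) >= 506.7

Result:
(no rows)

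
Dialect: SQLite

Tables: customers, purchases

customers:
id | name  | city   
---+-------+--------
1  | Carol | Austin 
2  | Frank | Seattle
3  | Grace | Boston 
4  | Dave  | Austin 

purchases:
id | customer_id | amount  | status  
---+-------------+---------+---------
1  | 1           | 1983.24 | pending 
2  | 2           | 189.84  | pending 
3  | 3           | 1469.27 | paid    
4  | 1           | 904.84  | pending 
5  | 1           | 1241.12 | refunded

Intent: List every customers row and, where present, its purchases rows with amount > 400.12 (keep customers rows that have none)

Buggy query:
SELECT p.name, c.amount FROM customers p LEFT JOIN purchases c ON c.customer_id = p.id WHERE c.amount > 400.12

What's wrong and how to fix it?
Bug: Filtering c.amount in WHERE discards the NULL rows produced by LEFT JOIN, turning it into an inner join

Fix: Put 'c.amount > 400.12' in the JOIN's ON clause instead of WHERE

Corrected query:
SELECT p.name, c.amount FROM customers p LEFT JOIN purchases c ON c.customer_id = p.id AND c.amount > 400.12

Result:
name  | amount 
------+--------
Carol | 904.84 
Carol | 1241.12
Carol | 1983.24
Frank | NULL   
Grace | 1469.27
Dave  | NULL   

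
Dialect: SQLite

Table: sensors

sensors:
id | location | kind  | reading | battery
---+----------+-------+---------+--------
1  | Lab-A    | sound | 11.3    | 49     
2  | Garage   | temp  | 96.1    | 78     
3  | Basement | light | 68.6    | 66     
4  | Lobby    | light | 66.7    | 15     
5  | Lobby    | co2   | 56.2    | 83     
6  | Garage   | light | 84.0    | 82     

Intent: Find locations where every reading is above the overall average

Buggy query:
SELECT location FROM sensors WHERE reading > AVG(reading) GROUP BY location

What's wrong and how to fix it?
Bug: WHERE evaluates per row before aggregation, so AVG() is unavailable

Fix: Compute the overall average in a scalar subquery and compare each group's MIN against it in HAVING

Corrected query:
SELECT location FROM sensors GROUP BY location HAVING MIN(reading) > (SELECT AVG(reading) FROM sensors)

Result:
location
--------
Basement
Garage  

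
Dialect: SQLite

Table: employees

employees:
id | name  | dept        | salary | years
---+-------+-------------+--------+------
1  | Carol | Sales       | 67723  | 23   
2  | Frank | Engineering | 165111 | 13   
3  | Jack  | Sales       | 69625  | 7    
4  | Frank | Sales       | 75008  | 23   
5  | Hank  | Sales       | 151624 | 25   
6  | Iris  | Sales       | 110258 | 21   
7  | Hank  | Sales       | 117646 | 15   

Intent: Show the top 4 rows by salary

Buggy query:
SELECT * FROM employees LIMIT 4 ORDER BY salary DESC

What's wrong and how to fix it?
Bug: ORDER BY cannot follow LIMIT; LIMIT is the final clause

Fix: Swap the clauses: ORDER BY first, then LIMIT

Corrected query:
SELECT * FROM employees ORDER BY salary DESC LIMIT 4

Result:
id | name  | dept        | salary | years
---+-------+-------------+--------+------
2  | Frank | Engineering | 165111 | 13   
5  | Hank  | Sales       | 151624 | 25   
7  | Hank  | Sales       | 117646 | 15   
6  | Iris  | Sales       | 110258 | 21   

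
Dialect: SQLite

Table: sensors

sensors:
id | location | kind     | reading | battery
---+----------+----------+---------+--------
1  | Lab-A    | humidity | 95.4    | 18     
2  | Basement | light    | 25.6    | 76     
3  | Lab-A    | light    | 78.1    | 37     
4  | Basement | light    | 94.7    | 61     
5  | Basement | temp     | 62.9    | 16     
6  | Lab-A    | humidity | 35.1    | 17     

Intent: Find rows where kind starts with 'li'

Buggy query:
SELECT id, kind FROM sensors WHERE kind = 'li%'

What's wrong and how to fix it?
Bug: Wildcards only work with LIKE; '=' treats '%' as a literal character

Fix: Replace '=' with LIKE so 'li%' is treated as a pattern

Corrected query:
SELECT id, kind FROM sensors WHERE kind LIKE 'li%'

Result:
id | kind 
---+------
2  | light
3  | light
4  | light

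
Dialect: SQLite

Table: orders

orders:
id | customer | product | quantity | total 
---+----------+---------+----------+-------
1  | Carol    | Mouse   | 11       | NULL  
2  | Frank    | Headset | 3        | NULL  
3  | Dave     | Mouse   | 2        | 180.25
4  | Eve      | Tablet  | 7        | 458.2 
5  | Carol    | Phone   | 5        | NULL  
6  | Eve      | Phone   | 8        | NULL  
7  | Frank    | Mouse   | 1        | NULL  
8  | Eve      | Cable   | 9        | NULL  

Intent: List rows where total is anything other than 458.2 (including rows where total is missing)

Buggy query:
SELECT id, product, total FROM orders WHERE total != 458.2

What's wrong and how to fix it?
Bug: Inequality against NULL is unknown, not true; rows with NULL are dropped

Fix: Handle NULL separately with IS NULL alongside the inequality

Corrected query:
SELECT id, product, total FROM orders WHERE total != 458.2 OR total IS NULL

Result:
id | product | total 
---+---------+-------
1  | Mouse   | NULL  
2  | Headset | NULL  
3  | Mouse   | 180.25
5  | Phone   | NULL  
6  | Phone   | NULL  
7  | Mouse   | NULL  
8  | Cable   | NULL  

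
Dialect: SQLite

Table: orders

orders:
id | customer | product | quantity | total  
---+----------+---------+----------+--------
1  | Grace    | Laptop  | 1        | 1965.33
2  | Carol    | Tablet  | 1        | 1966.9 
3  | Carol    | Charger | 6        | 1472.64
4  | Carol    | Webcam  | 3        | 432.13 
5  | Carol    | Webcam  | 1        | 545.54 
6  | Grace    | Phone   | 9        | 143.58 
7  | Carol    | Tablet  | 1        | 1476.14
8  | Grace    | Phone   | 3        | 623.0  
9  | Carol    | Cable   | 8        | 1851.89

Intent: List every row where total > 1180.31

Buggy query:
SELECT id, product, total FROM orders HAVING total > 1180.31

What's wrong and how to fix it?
Bug: HAVING filters the output of aggregation, but this query has no GROUP BY and no aggregate functions, so SQLite rejects it (HAVING clause on a non-aggregate query); the condition here is per row

Fix: Replace HAVING with WHERE since the condition applies to individual rows

Corrected query:
SELECT id, product, total FROM orders WHERE total > 1180.31

Result:
id | product | total  
---+---------+--------
1  | Laptop  | 1965.33
2  | Tablet  | 1966.9 
3  | Charger | 1472.64
7  | Tablet  | 1476.14
9  | Cable   | 1851.89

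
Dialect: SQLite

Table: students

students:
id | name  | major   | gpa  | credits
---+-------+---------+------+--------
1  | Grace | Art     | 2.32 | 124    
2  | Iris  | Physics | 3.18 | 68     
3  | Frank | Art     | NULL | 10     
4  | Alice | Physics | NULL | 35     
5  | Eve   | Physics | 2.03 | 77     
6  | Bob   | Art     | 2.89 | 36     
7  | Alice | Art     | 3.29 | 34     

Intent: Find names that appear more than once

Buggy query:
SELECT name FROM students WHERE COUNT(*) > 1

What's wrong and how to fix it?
Bug: COUNT(*) is an aggregate and cannot be used in WHERE

Fix: GROUP BY name, then filter groups with HAVING COUNT(*) > 1

Corrected query:
SELECT name FROM students GROUP BY name HAVING COUNT(*) > 1

Result:
name 
-----
Alice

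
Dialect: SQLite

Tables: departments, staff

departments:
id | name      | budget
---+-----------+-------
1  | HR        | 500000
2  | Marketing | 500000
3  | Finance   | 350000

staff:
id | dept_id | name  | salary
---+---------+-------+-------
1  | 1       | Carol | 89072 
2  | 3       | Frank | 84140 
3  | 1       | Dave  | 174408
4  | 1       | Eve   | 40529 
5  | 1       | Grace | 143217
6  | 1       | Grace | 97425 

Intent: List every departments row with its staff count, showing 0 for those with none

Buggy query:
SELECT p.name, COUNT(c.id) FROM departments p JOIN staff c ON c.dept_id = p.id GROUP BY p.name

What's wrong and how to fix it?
Bug: An inner join excludes parents with zero children

Fix: Use LEFT JOIN so parents without children still appear (COUNT(c.id) gives 0)

Corrected query:
SELECT p.name, COUNT(c.id) FROM departments p LEFT JOIN staff c ON c.dept_id = p.id GROUP BY p.name

Result:
name      | COUNT(c.id)
----------+------------
Finance   | 1          
HR        | 5          
Marketing | 0          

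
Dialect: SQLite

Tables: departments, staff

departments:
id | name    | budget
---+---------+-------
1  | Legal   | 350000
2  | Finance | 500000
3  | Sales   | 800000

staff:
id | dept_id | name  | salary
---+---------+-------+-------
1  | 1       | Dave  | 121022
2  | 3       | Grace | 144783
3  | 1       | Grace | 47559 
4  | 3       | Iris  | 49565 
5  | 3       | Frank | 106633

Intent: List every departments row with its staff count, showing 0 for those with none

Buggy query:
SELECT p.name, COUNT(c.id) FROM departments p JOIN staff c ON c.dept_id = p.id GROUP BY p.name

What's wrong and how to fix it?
Bug: An inner join excludes parents with zero children

Fix: Switch to LEFT JOIN to retain unmatched parent rows

Corrected query:
SELECT p.name, COUNT(c.id) FROM departments p LEFT JOIN staff c ON c.dept_id = p.id GROUP BY p.name

Result:
name    | COUNT(c.id)
--------+------------
Finance | 0          
Legal   | 2          
Sales   | 3          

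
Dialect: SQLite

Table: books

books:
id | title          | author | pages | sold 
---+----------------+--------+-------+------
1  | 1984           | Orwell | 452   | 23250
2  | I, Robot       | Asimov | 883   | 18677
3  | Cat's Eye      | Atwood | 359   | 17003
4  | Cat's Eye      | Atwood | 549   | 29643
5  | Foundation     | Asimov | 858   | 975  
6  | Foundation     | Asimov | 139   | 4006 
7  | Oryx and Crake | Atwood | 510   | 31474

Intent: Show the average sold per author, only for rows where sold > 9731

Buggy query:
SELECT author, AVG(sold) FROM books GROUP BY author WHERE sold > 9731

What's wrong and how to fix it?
Bug: Row-level WHERE must come before GROUP BY in the clause order

Fix: Place WHERE between FROM and GROUP BY

Corrected query:
SELECT author, AVG(sold) FROM books WHERE sold > 9731 GROUP BY author

Result:
author | AVG(sold)
-------+----------
Asimov | 18677    
Atwood | 26040    
Orwell | 23250    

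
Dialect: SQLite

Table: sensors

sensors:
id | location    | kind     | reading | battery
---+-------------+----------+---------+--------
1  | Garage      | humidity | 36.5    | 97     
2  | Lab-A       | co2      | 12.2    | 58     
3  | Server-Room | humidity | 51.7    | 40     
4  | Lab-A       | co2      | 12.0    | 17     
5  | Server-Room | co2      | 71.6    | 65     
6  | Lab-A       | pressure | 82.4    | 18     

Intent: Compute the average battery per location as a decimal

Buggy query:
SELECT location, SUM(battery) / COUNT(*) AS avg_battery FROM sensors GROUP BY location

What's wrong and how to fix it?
Bug: Both operands are integers, so '/' performs integer division and truncates

Fix: Multiply by 1.0 (or CAST to REAL) to force floating-point division

Corrected query:
SELECT location, SUM(battery) * 1.0 / COUNT(*) AS avg_battery FROM sensors GROUP BY location

Result:
location    | avg_battery
------------+------------
Garage      | 97         
Lab-A       | 31         
Server-Room | 52.5       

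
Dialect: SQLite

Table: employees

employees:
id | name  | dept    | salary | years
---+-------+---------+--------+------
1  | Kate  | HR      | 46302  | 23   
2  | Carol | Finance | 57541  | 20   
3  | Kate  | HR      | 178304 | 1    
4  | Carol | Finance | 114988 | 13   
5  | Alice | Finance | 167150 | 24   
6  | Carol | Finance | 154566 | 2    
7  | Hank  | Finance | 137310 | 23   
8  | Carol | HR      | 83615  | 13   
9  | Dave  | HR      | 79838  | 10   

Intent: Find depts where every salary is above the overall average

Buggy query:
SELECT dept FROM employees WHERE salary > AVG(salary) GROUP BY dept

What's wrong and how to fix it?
Bug: AVG() is an aggregate; it can't sit directly in WHERE

Fix: Use a subquery for AVG and a HAVING MIN(...) filter so the condition holds for every row in the group

Corrected query:
SELECT dept FROM employees GROUP BY dept HAVING MIN(salary) > (SELECT AVG(salary) FROM employees)

Result:
(no rows)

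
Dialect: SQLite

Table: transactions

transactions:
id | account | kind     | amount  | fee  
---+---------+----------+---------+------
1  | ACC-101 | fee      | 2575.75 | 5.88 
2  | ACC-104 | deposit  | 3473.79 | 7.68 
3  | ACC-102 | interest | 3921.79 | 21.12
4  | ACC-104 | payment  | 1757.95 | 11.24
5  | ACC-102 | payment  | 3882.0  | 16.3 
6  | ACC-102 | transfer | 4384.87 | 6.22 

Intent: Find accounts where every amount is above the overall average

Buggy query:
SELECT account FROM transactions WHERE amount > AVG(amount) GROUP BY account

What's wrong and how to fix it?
Bug: AVG() is an aggregate; it can't sit directly in WHERE

Fix: Use a subquery for AVG and a HAVING MIN(...) filter so the condition holds for every row in the group

Corrected query:
SELECT account FROM transactions GROUP BY account HAVING MIN(amount) > (SELECT AVG(amount) FROM transactions)

Result:
account
-------
ACC-102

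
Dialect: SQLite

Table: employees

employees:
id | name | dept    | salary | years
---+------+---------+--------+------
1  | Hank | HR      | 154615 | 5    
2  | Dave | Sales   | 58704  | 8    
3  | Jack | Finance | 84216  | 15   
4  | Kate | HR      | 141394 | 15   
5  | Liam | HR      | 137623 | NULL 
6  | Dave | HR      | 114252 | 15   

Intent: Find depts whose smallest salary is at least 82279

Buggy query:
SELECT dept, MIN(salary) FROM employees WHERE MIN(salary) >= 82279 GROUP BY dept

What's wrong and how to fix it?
Bug: Aggregates like MIN are computed per group after WHERE runs

Fix: Replace WHERE with HAVING after the GROUP BY

Corrected query:
SELECT dept, MIN(salary) FROM employees GROUP BY dept HAVING MIN(salary) >= 82279

Result:
dept    | MIN(salary)
--------+------------
Finance | 84216      
HR      | 114252     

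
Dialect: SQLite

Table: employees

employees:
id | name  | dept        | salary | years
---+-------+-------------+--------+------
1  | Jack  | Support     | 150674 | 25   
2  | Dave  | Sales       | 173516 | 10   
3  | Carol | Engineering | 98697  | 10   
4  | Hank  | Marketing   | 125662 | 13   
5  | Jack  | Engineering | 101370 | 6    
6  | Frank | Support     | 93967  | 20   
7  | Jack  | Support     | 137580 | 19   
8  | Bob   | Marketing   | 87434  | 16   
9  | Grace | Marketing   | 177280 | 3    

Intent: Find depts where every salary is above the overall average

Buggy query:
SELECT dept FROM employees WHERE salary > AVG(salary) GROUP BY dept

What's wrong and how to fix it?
Bug: WHERE evaluates per row before aggregation, so AVG() is unavailable

Fix: Use a subquery for AVG and a HAVING MIN(...) filter so the condition holds for every row in the group

Corrected query:
SELECT dept FROM employees GROUP BY dept HAVING MIN(salary) > (SELECT AVG(salary) FROM employees)

Result:
dept 
-----
Sales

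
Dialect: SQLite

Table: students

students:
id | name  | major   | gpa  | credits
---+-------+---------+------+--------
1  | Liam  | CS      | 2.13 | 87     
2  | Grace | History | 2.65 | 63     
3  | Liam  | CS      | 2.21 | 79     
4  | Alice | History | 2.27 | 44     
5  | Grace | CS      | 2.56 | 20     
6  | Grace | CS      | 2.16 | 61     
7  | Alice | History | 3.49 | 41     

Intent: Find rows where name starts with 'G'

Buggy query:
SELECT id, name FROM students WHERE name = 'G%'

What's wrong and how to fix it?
Bug: Wildcards only work with LIKE; '=' treats '%' as a literal character

Fix: Replace '=' with LIKE so 'G%' is treated as a pattern

Corrected query:
SELECT id, name FROM students WHERE name LIKE 'G%'

Result:
id | name 
---+------
2  | Grace
5  | Grace
6  | Grace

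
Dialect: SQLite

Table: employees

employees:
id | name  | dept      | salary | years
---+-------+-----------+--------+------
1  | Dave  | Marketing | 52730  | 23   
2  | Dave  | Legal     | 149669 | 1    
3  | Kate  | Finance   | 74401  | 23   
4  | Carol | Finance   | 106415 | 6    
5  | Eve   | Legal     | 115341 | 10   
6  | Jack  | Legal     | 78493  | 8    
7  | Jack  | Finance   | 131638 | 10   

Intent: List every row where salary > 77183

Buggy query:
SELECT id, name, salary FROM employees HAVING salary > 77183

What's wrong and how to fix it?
Bug: HAVING filters the output of aggregation, but this query has no GROUP BY and no aggregate functions, so SQLite rejects it (HAVING clause on a non-aggregate query); the condition here is per row

Fix: Use WHERE for row-level filtering

Corrected query:
SELECT id, name, salary FROM employees WHERE salary > 77183

Result:
id | name  | salary
---+-------+-------
2  | Dave  | 149669
4  | Carol | 106415
5  | Eve   | 115341
6  | Jack  | 78493 
7  | Jack  | 131638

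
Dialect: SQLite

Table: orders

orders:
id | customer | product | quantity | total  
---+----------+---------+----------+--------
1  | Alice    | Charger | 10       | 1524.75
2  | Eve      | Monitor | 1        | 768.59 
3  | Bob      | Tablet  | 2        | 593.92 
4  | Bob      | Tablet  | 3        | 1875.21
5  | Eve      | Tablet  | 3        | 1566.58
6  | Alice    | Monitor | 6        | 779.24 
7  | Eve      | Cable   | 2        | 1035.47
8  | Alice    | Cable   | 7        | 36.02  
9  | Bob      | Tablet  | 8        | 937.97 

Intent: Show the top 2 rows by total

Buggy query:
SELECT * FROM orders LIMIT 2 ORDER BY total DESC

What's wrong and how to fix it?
Bug: LIMIT must come after ORDER BY

Fix: Swap the clauses: ORDER BY first, then LIMIT

Corrected query:
SELECT * FROM orders ORDER BY total DESC LIMIT 2

Result:
id | customer | product | quantity | total  
---+----------+---------+----------+--------
4  | Bob      | Tablet  | 3        | 1875.21
5  | Eve      | Tablet  | 3        | 1566.58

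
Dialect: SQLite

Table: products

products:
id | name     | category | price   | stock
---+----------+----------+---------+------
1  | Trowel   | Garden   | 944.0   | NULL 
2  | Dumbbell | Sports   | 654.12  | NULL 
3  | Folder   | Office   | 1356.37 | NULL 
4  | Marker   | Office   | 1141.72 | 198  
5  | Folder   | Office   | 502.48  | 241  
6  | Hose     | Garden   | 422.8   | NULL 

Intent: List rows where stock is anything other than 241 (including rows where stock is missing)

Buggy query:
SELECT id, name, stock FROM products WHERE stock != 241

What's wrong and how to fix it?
Bug: 'stock != 241' is unknown when stock is NULL, so NULL rows are silently excluded

Fix: Handle NULL separately with IS NULL alongside the inequality

Corrected query:
SELECT id, name, stock FROM products WHERE stock != 241 OR stock IS NULL

Result:
id | name     | stock
---+----------+------
1  | Trowel   | NULL 
2  | Dumbbell | NULL 
3  | Folder   | NULL 
4  | Marker   | 198  
6  | Hose     | NULL 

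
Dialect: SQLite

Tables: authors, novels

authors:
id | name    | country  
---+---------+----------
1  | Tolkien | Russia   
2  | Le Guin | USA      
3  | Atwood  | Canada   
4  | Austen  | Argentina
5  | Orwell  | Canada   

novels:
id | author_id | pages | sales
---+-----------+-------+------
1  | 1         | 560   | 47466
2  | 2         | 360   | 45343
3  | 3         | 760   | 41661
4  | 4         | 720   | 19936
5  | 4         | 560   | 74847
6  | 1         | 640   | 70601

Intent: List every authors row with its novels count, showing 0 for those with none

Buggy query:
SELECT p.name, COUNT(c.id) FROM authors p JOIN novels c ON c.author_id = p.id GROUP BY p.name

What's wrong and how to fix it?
Bug: INNER JOIN drops authors rows that have no matching novels rows

Fix: Switch to LEFT JOIN to retain unmatched parent rows

Corrected query:
SELECT p.name, COUNT(c.id) FROM authors p LEFT JOIN novels c ON c.author_id = p.id GROUP BY p.name

Result:
name    | COUNT(c.id)
--------+------------
Atwood  | 1          
Austen  | 2          
Le Guin | 1          
Orwell  | 0          
Tolkien | 2          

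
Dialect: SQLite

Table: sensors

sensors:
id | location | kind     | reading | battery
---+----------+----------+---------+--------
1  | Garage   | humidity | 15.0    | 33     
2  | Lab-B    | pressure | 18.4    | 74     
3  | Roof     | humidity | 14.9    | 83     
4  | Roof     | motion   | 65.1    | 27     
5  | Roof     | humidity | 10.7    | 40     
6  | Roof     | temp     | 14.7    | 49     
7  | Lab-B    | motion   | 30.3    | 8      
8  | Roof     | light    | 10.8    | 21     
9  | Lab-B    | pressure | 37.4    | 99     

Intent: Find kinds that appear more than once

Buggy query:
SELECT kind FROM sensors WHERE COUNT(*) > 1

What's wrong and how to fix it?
Bug: WHERE can't reference COUNT(*); aggregates are computed after WHERE

Fix: Group first, then use HAVING for the count condition

Corrected query:
SELECT kind FROM sensors GROUP BY kind HAVING COUNT(*) > 1

Result:
kind    
--------
humidity
motion  
pressure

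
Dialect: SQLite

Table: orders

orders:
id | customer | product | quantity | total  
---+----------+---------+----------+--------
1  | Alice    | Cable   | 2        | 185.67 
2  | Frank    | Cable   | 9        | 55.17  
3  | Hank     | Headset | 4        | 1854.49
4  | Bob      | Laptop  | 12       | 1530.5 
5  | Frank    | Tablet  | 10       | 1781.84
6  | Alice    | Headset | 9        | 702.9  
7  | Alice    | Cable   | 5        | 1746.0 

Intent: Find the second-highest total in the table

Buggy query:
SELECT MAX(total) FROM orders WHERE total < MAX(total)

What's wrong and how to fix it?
Bug: MAX(total) on the right of the comparison is an aggregate-in-WHERE error

Fix: Compute the overall MAX in a subquery, then take MAX of rows below it

Corrected query:
SELECT MAX(total) FROM orders WHERE total < (SELECT MAX(total) FROM orders)

Result:
MAX(total)
----------
1781.84   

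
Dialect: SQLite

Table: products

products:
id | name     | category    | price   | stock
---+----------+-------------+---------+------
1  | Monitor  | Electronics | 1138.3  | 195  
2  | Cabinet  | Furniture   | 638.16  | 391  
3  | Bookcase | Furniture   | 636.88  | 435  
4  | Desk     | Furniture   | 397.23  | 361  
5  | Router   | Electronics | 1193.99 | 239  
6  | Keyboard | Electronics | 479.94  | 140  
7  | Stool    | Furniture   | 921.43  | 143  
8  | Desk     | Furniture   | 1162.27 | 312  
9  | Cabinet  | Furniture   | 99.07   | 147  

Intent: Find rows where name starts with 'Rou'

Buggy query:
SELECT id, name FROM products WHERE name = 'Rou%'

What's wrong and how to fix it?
Bug: '=' compares the literal string including the % character; pattern matching needs LIKE

Fix: Replace '=' with LIKE so 'Rou%' is treated as a pattern

Corrected query:
SELECT id, name FROM products WHERE name LIKE 'Rou%'

Result:
id | name  
---+-------
5  | Router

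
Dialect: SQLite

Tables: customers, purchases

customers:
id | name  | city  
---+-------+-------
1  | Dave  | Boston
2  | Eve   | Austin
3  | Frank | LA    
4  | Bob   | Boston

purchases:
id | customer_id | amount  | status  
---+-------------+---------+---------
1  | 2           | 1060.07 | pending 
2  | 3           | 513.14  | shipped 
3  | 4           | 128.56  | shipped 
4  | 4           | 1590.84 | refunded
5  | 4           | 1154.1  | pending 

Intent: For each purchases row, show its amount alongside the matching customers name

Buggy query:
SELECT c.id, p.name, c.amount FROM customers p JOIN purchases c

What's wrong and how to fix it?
Bug: JOIN with no ON clause produces a cartesian product; every purchases row pairs with every customers row

Fix: Specify the join condition linking the foreign key to the parent id

Corrected query:
SELECT c.id, p.name, c.amount FROM customers p JOIN purchases c ON c.customer_id = p.id

Result:
id | name  | amount 
---+-------+--------
1  | Eve   | 1060.07
2  | Frank | 513.14 
3  | Bob   | 128.56 
4  | Bob   | 1590.84
5  | Bob   | 1154.1 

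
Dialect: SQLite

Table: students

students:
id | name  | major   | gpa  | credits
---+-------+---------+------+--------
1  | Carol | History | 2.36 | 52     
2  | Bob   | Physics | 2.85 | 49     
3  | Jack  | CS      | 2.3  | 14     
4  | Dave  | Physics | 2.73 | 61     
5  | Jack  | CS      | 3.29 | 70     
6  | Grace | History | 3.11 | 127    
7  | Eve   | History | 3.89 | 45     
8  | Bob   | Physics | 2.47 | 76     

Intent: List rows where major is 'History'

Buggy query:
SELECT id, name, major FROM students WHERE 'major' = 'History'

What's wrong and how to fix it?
Bug: 'major' in single quotes is a string literal, not the column; the comparison is literal-vs-literal and never true

Fix: Reference the column as major without single quotes

Corrected query:
SELECT id, name, major FROM students WHERE major = 'History'

Result:
id | name  | major  
---+-------+--------
1  | Carol | History
6  | Grace | History
7  | Eve   | History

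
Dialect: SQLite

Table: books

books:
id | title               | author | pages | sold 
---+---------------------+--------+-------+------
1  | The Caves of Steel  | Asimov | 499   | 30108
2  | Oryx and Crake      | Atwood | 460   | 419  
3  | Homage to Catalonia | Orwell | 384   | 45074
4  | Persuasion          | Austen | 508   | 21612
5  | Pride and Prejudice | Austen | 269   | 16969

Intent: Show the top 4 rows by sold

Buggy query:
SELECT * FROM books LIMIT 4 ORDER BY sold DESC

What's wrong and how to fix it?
Bug: ORDER BY cannot follow LIMIT; LIMIT is the final clause

Fix: Swap the clauses: ORDER BY first, then LIMIT

Corrected query:
SELECT * FROM books ORDER BY sold DESC LIMIT 4

Result:
id | title               | author | pages | sold 
---+---------------------+--------+-------+------
3  | Homage to Catalonia | Orwell | 384   | 45074
1  | The Caves of Steel  | Asimov | 499   | 30108
4  | Persuasion          | Austen | 508   | 21612
5  | Pride and Prejudice | Austen | 269   | 16969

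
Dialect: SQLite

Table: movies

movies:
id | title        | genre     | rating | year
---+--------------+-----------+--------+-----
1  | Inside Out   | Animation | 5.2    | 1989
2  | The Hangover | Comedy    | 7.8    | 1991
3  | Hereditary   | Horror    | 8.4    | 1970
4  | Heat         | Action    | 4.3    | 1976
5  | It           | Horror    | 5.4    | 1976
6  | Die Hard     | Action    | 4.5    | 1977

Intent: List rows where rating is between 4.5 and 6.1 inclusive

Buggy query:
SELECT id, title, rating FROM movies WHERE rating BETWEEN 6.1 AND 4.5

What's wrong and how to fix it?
Bug: BETWEEN expects the lower bound first; with 6.1 AND 4.5 the range is empty

Fix: Write BETWEEN 4.5 AND 6.1

Corrected query:
SELECT id, title, rating FROM movies WHERE rating BETWEEN 4.5 AND 6.1

Result:
id | title      | rating
---+------------+-------
1  | Inside Out | 5.2   
5  | It         | 5.4   
6  | Die Hard   | 4.5   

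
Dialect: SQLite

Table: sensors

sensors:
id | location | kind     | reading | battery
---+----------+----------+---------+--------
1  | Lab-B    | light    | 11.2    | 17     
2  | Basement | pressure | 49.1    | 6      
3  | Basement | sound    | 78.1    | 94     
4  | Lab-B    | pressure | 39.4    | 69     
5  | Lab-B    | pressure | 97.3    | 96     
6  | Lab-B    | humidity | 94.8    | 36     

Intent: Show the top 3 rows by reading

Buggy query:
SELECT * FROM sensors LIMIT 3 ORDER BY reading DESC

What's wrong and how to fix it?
Bug: LIMIT must come after ORDER BY

Fix: Sort with ORDER BY, then apply LIMIT

Corrected query:
SELECT * FROM sensors ORDER BY reading DESC LIMIT 3

Result:
id | location | kind     | reading | battery
---+----------+----------+---------+--------
5  | Lab-B    | pressure | 97.3    | 96     
6  | Lab-B    | humidity | 94.8    | 36     
3  | Basement | sound    | 78.1    | 94     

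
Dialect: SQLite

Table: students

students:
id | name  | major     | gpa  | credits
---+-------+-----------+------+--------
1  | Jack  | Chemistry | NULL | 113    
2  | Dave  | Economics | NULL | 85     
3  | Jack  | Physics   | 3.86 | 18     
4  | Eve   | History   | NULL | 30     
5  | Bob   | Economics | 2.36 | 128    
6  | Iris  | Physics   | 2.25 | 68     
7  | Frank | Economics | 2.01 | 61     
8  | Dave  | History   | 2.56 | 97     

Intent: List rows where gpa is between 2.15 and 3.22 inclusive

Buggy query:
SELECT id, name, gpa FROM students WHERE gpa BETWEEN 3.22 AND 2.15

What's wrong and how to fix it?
Bug: BETWEEN expects the lower bound first; with 3.22 AND 2.15 the range is empty

Fix: Swap the bounds so the smaller value comes first

Corrected query:
SELECT id, name, gpa FROM students WHERE gpa BETWEEN 2.15 AND 3.22

Result:
id | name | gpa 
---+------+-----
5  | Bob  | 2.36
6  | Iris | 2.25
8  | Dave | 2.56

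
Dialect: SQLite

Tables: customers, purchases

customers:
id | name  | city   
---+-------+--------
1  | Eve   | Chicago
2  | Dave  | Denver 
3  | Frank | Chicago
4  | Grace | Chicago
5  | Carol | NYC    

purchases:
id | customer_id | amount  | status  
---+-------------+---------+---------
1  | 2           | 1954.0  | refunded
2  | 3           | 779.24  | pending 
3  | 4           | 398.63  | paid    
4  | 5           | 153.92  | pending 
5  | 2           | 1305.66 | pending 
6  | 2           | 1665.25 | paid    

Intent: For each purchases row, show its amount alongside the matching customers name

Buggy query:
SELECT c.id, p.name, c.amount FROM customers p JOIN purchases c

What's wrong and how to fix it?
Bug: JOIN with no ON clause produces a cartesian product; every purchases row pairs with every customers row

Fix: Add ON c.customer_id = p.id to the JOIN

Corrected query:
SELECT c.id, p.name, c.amount FROM customers p JOIN purchases c ON c.customer_id = p.id

Result:
id | name  | amount 
---+-------+--------
1  | Dave  | 1954   
2  | Frank | 779.24 
3  | Grace | 398.63 
4  | Carol | 153.92 
5  | Dave  | 1305.66
6  | Dave  | 1665.25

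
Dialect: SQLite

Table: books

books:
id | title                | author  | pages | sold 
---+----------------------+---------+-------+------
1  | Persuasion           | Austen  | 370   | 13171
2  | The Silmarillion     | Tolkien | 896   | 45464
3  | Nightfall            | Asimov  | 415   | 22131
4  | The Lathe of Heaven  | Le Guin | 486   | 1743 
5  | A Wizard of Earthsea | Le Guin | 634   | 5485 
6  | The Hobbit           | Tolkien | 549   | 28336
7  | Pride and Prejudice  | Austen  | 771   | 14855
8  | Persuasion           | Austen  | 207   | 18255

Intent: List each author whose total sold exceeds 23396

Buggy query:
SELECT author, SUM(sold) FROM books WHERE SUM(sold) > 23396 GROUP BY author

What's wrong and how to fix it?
Bug: WHERE runs before GROUP BY, so aggregates aren't available there

Fix: Move the aggregate condition to a HAVING clause

Corrected query:
SELECT author, SUM(sold) FROM books GROUP BY author HAVING SUM(sold) > 23396

Result:
author  | SUM(sold)
--------+----------
Austen  | 46281    
Tolkien | 73800    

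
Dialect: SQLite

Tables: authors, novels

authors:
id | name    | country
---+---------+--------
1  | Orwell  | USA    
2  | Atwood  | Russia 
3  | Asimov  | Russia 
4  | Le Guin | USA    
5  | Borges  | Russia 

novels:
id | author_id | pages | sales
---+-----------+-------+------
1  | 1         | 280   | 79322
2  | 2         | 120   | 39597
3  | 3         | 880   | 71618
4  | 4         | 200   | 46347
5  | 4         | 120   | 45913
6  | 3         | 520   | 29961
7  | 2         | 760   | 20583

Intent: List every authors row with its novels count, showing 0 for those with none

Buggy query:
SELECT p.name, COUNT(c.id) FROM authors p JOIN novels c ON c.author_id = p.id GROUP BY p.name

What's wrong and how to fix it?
Bug: INNER JOIN drops authors rows that have no matching novels rows

Fix: Switch to LEFT JOIN to retain unmatched parent rows

Corrected query:
SELECT p.name, COUNT(c.id) FROM authors p LEFT JOIN novels c ON c.author_id = p.id GROUP BY p.name

Result:
name    | COUNT(c.id)
--------+------------
Asimov  | 2          
Atwood  | 2          
Borges  | 0          
Le Guin | 2          
Orwell  | 1          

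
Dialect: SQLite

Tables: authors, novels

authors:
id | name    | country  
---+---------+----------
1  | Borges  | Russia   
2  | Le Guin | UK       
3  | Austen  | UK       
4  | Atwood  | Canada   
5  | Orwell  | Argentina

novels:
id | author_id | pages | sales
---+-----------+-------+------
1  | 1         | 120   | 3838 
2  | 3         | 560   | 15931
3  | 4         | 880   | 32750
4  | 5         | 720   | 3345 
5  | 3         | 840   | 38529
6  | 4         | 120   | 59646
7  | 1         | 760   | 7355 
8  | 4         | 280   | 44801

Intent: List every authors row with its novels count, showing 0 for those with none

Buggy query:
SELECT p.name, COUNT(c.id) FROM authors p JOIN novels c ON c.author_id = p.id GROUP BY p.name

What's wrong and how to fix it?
Bug: An inner join excludes parents with zero children

Fix: Switch to LEFT JOIN to retain unmatched parent rows

Corrected query:
SELECT p.name, COUNT(c.id) FROM authors p LEFT JOIN novels c ON c.author_id = p.id GROUP BY p.name

Result:
name    | COUNT(c.id)
--------+------------
Atwood  | 3          
Austen  | 2          
Borges  | 2          
Le Guin | 0          
Orwell  | 1          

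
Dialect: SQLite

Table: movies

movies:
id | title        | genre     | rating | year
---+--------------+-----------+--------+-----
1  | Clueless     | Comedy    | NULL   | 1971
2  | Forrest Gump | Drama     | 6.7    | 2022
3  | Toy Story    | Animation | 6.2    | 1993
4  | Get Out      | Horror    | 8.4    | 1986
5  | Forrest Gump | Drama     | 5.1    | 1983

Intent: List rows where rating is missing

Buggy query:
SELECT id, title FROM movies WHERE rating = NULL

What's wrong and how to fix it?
Bug: '= NULL' is always unknown in SQL three-valued logic, so no rows match

Fix: Replace '= NULL' with 'IS NULL'

Corrected query:
SELECT id, title FROM movies WHERE rating IS NULL

Result:
id | title   
---+---------
1  | Clueless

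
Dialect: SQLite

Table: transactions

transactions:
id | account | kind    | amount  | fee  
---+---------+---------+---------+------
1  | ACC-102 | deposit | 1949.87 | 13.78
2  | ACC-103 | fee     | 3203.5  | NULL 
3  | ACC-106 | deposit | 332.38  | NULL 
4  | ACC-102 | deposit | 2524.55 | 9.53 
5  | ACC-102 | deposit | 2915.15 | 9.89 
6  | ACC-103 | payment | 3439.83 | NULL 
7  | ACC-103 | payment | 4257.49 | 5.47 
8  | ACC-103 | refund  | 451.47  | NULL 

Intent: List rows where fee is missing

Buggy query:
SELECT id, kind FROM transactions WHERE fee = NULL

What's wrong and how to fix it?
Bug: '= NULL' is always unknown in SQL three-valued logic, so no rows match

Fix: Use IS NULL to test for NULL

Corrected query:
SELECT id, kind FROM transactions WHERE fee IS NULL

Result:
id | kind   
---+--------
2  | fee    
3  | deposit
6  | payment
8  | refund 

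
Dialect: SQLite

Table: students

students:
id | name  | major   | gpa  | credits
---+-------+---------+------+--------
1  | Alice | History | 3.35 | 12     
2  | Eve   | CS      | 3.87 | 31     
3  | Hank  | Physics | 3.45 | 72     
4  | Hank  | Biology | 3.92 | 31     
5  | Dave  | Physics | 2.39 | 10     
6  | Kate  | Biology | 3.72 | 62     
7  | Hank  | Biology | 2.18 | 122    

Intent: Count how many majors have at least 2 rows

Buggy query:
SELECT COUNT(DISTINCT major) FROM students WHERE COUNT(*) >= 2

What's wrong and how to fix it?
Bug: COUNT(*) cannot appear in WHERE; the per-group count doesn't exist yet

Fix: Group first with HAVING COUNT(*) >= 2, then COUNT the resulting groups

Corrected query:
SELECT COUNT(*) FROM (SELECT major FROM students GROUP BY major HAVING COUNT(*) >= 2)

Result:
COUNT(*)
--------
2       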